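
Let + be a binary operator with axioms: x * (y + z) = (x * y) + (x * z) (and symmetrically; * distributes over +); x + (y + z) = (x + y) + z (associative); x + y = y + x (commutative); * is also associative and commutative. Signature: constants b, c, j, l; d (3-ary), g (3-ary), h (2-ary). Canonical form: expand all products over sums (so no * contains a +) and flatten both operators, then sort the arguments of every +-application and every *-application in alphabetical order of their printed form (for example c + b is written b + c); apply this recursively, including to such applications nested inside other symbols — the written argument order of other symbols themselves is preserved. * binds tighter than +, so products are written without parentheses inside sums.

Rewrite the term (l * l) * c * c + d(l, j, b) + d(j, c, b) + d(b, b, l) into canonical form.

Answer: c * c * l * l + d(b, b, l) + d(j, c, b) + d(l, j, b)

Derivation:
Flatten:  c * c * l * l + d(l, j, b) + d(j, c, b) + d(b, b, l)
Order the arguments:  c * c * l * l + d(b, b, l) + d(j, c, b) + d(l, j, b)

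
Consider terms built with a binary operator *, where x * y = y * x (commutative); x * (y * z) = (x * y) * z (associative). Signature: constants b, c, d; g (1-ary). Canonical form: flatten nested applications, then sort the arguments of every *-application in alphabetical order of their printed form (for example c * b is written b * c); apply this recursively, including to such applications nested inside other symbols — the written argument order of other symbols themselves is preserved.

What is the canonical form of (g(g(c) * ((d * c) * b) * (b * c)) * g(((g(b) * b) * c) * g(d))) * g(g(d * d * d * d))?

Flatten:  g(g(c) * ((d * c) * b) * (b * c)) * g(((g(b) * b) * c) * g(d)) * g(g(d * d * d * d))
Canonicalize subterm:  g(g(c) * ((d * c) * b) * (b * c))  →  g(b * b * c * c * d * g(c))
Canonicalize subterm:  g(((g(b) * b) * c) * g(d))  →  g(b * c * g(b) * g(d))
Sort arguments:  g(b * b * c * c * d * g(c)) * g(b * c * g(b) * g(d)) * g(g(d * d * d * d))

Answer: g(b * b * c * c * d * g(c)) * g(b * c * g(b) * g(d)) * g(g(d * d * d * d))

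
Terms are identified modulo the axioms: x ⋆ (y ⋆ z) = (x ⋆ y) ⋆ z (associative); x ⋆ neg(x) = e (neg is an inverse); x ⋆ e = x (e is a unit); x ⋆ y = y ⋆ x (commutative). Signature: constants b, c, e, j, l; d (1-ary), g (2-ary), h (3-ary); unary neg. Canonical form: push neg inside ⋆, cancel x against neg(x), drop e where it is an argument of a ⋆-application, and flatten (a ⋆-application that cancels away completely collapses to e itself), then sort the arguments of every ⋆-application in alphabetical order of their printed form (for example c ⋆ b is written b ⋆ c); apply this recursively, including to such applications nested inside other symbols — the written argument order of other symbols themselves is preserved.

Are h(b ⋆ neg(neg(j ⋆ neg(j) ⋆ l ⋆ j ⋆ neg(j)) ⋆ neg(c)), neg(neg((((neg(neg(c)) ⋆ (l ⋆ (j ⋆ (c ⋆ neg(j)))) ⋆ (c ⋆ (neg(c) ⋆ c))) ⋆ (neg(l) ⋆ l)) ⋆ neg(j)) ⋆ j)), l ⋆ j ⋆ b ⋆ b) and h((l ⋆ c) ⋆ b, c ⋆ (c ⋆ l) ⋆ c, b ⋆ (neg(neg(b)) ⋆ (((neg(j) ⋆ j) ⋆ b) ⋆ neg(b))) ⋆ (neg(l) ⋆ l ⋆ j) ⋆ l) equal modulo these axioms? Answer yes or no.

Answer: yes — both canonical forms are h(b ⋆ c ⋆ l, c ⋆ c ⋆ c ⋆ l, b ⋆ b ⋆ j ⋆ l)

Derivation:
Left:  h(b ⋆ neg(neg(j ⋆ neg(j) ⋆ l ⋆ j ⋆ neg(j)) ⋆ neg(c)), neg(neg((((neg(neg(c)) ⋆ (l ⋆ (j ⋆ (c ⋆ neg(j)))) ⋆ (c ⋆ (neg(c) ⋆ c))) ⋆ (neg(l) ⋆ l)) ⋆ neg(j)) ⋆ j)), l ⋆ j ⋆ b ⋆ b)
  Work inside:  (((neg(neg(c)) ⋆ (l ⋆ (j ⋆ (c ⋆ neg(j)))) ⋆ (c ⋆ (neg(c) ⋆ c))) ⋆ (neg(l) ⋆ l)) ⋆ neg(j)) ⋆ j
  Push neg inside:  distribute neg over ⋆ and collapse double neg
  Cancel:  j cancels
  Collect terms:  c ⋆ c ⋆ c ⋆ l
  Reassemble:  h(b ⋆ c ⋆ l, c ⋆ c ⋆ c ⋆ l, b ⋆ b ⋆ j ⋆ l)
Right:  h((l ⋆ c) ⋆ b, c ⋆ (c ⋆ l) ⋆ c, b ⋆ (neg(neg(b)) ⋆ (((neg(j) ⋆ j) ⋆ b) ⋆ neg(b))) ⋆ (neg(l) ⋆ l ⋆ j) ⋆ l)
  Descend into:  b ⋆ (neg(neg(b)) ⋆ (((neg(j) ⋆ j) ⋆ b) ⋆ neg(b))) ⋆ (neg(l) ⋆ l ⋆ j) ⋆ l
  Push neg inside:  distribute neg over ⋆ and collapse double neg
  Collect:  b ⋆ b ⋆ j ⋆ l
  Rebuild:  h(b ⋆ c ⋆ l, c ⋆ c ⋆ c ⋆ l, b ⋆ b ⋆ j ⋆ l)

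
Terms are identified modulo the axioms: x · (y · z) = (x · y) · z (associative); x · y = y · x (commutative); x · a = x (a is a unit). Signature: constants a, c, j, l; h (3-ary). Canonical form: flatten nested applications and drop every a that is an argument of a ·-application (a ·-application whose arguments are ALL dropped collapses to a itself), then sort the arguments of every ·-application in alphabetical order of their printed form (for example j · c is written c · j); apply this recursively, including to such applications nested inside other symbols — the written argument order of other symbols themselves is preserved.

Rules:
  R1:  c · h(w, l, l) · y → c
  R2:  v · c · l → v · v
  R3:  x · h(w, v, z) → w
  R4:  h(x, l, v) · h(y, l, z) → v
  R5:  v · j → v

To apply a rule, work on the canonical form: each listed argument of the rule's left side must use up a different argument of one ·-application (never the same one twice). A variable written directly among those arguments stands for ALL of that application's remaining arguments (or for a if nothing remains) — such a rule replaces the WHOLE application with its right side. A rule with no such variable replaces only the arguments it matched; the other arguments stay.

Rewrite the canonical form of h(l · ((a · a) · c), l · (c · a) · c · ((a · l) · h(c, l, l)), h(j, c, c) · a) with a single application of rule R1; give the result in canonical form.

Answer: h(c · l, c, h(j, c, c))

Derivation:
Canonical form:  h(c · l, c · c · h(c, l, l) · l · l, h(j, c, c))
Apply R1:  consuming c, h(c, l, l);  w := c, y := c · l · l
Every leftover argument binds to the variable; the entire application is replaced.
New term:  h(c · l, c, h(j, c, c))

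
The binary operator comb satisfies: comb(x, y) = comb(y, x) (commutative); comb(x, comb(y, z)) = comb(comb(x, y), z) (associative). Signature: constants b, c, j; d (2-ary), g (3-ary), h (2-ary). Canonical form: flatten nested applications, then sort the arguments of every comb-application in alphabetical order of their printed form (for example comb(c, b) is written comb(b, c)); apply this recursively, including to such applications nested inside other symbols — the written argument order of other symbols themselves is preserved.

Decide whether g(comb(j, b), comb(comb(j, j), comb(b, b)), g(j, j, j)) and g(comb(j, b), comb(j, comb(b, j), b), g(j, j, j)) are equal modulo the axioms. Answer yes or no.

Left:  g(comb(j, b), comb(comb(j, j), comb(b, b)), g(j, j, j))
  Focus inside:  comb(comb(j, j), comb(b, b))
  Merge nested applications:  comb(j, j, b, b)
  Sort:  comb(b, b, j, j)
  Rebuild:  g(comb(b, j), comb(b, b, j, j), g(j, j, j))
Right:  g(comb(j, b), comb(j, comb(b, j), b), g(j, j, j))
  Work inside:  comb(j, comb(b, j), b)
  Flatten:  comb(j, b, j, b)
  Sort arguments:  comb(b, b, j, j)
  Rebuild:  g(comb(b, j), comb(b, b, j, j), g(j, j, j))

Answer: yes — both canonical forms are g(comb(b, j), comb(b, b, j, j), g(j, j, j))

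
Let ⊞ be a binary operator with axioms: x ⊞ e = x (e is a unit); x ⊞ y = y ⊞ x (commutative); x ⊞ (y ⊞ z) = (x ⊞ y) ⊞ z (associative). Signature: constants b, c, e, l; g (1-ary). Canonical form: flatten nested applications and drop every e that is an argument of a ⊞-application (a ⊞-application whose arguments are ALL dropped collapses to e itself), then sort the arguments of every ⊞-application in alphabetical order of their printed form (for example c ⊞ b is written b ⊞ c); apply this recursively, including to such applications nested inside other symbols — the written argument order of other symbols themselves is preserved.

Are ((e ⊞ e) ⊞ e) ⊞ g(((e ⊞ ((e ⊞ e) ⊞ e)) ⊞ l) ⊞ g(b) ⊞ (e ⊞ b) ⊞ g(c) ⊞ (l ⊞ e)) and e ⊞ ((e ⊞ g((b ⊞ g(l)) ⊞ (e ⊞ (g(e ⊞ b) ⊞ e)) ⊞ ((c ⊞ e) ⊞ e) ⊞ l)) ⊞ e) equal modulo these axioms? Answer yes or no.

Answer: no — g(b ⊞ g(b) ⊞ g(c) ⊞ l ⊞ l) vs g(b ⊞ c ⊞ g(b) ⊞ g(l) ⊞ l)

Derivation:
Left:  ((e ⊞ e) ⊞ e) ⊞ g(((e ⊞ ((e ⊞ e) ⊞ e)) ⊞ l) ⊞ g(b) ⊞ (e ⊞ b) ⊞ g(c) ⊞ (l ⊞ e))
  Un-nest:  e ⊞ e ⊞ e ⊞ g(((e ⊞ ((e ⊞ e) ⊞ e)) ⊞ l) ⊞ g(b) ⊞ (e ⊞ b) ⊞ g(c) ⊞ (l ⊞ e))
  Canonicalize subterm:  g(((e ⊞ ((e ⊞ e) ⊞ e)) ⊞ l) ⊞ g(b) ⊞ (e ⊞ b) ⊞ g(c) ⊞ (l ⊞ e))  →  g(b ⊞ g(b) ⊞ g(c) ⊞ l ⊞ l)
  Units out:  drop e (×3)
  Sort arguments:  g(b ⊞ g(b) ⊞ g(c) ⊞ l ⊞ l)
Right:  e ⊞ ((e ⊞ g((b ⊞ g(l)) ⊞ (e ⊞ (g(e ⊞ b) ⊞ e)) ⊞ ((c ⊞ e) ⊞ e) ⊞ l)) ⊞ e)
  Merge nested applications:  e ⊞ e ⊞ g((b ⊞ g(l)) ⊞ (e ⊞ (g(e ⊞ b) ⊞ e)) ⊞ ((c ⊞ e) ⊞ e) ⊞ l) ⊞ e
  Canonicalize subterm:  g((b ⊞ g(l)) ⊞ (e ⊞ (g(e ⊞ b) ⊞ e)) ⊞ ((c ⊞ e) ⊞ e) ⊞ l)  →  g(b ⊞ c ⊞ g(b) ⊞ g(l) ⊞ l)
  Unit:  drop e (×3)
  Order the arguments:  g(b ⊞ c ⊞ g(b) ⊞ g(l) ⊞ l)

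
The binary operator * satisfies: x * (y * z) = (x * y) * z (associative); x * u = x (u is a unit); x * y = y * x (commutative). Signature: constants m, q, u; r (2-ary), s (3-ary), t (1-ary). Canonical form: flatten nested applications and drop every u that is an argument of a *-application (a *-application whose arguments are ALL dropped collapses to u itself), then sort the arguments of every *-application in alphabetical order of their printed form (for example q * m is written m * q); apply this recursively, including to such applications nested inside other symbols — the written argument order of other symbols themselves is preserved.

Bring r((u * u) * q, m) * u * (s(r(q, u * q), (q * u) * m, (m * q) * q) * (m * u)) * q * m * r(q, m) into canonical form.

Un-nest:  r((u * u) * q, m) * u * s(r(q, u * q), (q * u) * m, (m * q) * q) * m * u * q * m * r(q, m)
Simplify inside:  r((u * u) * q, m)  →  r(q, m)
Simplify inside:  s(r(q, u * q), (q * u) * m, (m * q) * q)  →  s(r(q, q), m * q, m * q * q)
Unit:  drop u (×2)
Sort arguments:  m * m * q * r(q, m) * r(q, m) * s(r(q, q), m * q, m * q * q)

Answer: m * m * q * r(q, m) * r(q, m) * s(r(q, q), m * q, m * q * q)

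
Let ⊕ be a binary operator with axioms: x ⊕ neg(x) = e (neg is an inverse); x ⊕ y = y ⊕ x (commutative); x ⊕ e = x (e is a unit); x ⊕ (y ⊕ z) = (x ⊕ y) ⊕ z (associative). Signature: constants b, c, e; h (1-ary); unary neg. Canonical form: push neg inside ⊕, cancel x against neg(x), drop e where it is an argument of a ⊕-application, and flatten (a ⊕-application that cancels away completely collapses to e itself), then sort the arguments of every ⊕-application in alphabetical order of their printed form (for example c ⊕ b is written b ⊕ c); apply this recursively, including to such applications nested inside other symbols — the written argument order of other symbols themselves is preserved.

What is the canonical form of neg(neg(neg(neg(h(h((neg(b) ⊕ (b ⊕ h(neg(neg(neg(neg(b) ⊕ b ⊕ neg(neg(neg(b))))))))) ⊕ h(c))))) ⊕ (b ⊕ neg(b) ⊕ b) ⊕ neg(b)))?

Push neg inside:  distribute neg over ⊕ and collapse double neg
Cancel:  b cancels
Collect:  h(h(h(b) ⊕ h(c)))

Answer: h(h(h(b) ⊕ h(c)))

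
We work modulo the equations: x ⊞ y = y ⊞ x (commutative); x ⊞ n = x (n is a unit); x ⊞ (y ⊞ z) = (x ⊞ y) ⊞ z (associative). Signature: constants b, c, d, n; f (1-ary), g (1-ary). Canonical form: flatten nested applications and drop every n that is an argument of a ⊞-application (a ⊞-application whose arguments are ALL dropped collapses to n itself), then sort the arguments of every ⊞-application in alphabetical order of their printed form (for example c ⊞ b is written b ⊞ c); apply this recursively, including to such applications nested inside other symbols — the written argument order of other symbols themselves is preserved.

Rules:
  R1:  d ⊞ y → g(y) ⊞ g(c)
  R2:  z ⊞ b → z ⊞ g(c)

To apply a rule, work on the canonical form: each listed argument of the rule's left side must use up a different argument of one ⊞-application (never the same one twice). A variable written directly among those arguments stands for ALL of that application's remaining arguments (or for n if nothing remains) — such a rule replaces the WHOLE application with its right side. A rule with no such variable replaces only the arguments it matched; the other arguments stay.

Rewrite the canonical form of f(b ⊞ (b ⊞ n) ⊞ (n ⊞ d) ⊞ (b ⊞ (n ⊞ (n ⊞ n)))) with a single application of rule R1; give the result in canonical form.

Answer: f(g(b ⊞ b ⊞ b) ⊞ g(c))

Derivation:
Canonical form:  f(b ⊞ b ⊞ b ⊞ d)
Apply R1:  consuming d;  y := b ⊞ b ⊞ b
The variable takes the whole remainder — replace the entire application.
Result:  f(g(b ⊞ b ⊞ b) ⊞ g(c))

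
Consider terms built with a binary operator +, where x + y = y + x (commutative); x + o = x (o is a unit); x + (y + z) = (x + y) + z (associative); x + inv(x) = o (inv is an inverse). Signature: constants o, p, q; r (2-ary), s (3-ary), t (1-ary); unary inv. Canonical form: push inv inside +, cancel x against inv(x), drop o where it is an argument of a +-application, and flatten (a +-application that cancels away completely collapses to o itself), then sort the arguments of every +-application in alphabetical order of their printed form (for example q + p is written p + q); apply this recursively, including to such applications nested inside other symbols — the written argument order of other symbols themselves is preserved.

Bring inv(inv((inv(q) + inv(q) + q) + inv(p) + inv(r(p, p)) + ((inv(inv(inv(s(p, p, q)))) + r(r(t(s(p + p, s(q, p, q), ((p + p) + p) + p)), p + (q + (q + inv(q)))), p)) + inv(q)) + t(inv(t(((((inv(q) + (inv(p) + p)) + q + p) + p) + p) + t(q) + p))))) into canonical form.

Answer: inv(p) + inv(q) + inv(q) + inv(r(p, p)) + inv(s(p, p, q)) + r(r(t(s(p + p, s(q, p, q), p + p + p + p)), p + q), p) + t(inv(t(p + p + p + p + t(q))))

Derivation:
Push inv inside:  distribute inv over + and collapse double inv
Collect terms:  inv(q) + inv(q) + inv(p) + inv(r(p, p)) + inv(s(p, p, q)) + r(r(t(s(p + p, s(q, p, q), p + p + p + p)), p + q), p) + t(inv(t(p + p + p + p + t(q))))
Order the arguments:  inv(p) + inv(q) + inv(q) + inv(r(p, p)) + inv(s(p, p, q)) + r(r(t(s(p + p, s(q, p, q), p + p + p + p)), p + q), p) + t(inv(t(p + p + p + p + t(q))))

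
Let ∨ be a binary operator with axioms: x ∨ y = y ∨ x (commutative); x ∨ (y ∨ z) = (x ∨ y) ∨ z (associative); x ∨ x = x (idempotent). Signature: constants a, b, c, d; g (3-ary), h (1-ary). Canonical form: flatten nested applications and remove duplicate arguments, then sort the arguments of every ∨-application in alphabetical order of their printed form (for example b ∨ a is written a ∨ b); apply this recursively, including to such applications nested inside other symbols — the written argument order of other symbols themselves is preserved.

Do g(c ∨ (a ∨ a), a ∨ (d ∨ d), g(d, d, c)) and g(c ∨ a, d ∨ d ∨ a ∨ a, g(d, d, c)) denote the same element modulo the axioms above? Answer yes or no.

Answer: yes — both canonical forms are g(a ∨ c, a ∨ d, g(d, d, c))

Derivation:
Left:  g(c ∨ (a ∨ a), a ∨ (d ∨ d), g(d, d, c))
  Work inside:  a ∨ (d ∨ d)
  Merge nested applications:  a ∨ d ∨ d
  Deduplicate:  drop duplicate d
  Sort:  a ∨ d
  Rebuild:  g(a ∨ c, a ∨ d, g(d, d, c))
Right:  g(c ∨ a, d ∨ d ∨ a ∨ a, g(d, d, c))
  Descend into:  d ∨ d ∨ a ∨ a
  Drop duplicates:  drop duplicate d, a
  Order the arguments:  a ∨ d
  Reassemble:  g(a ∨ c, a ∨ d, g(d, d, c))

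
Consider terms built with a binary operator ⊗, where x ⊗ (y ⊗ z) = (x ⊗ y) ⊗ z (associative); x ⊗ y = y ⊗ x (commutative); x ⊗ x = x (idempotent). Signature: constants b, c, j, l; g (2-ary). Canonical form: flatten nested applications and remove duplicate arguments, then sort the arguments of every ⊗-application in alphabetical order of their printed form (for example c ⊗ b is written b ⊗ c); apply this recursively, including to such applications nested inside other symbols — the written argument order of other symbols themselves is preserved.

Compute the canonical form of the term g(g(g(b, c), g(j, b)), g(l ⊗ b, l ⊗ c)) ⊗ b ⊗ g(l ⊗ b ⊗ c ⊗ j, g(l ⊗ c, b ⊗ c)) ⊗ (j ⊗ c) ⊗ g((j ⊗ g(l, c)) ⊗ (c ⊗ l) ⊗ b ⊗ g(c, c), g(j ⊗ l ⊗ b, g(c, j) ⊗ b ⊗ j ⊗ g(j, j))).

Flatten:  g(g(g(b, c), g(j, b)), g(l ⊗ b, l ⊗ c)) ⊗ b ⊗ g(l ⊗ b ⊗ c ⊗ j, g(l ⊗ c, b ⊗ c)) ⊗ j ⊗ c ⊗ g((j ⊗ g(l, c)) ⊗ (c ⊗ l) ⊗ b ⊗ g(c, c), g(j ⊗ l ⊗ b, g(c, j) ⊗ b ⊗ j ⊗ g(j, j)))
Inside:  g(g(g(b, c), g(j, b)), g(l ⊗ b, l ⊗ c))  →  g(g(g(b, c), g(j, b)), g(b ⊗ l, c ⊗ l))
Canonicalize subterm:  g(l ⊗ b ⊗ c ⊗ j, g(l ⊗ c, b ⊗ c))  →  g(b ⊗ c ⊗ j ⊗ l, g(c ⊗ l, b ⊗ c))
Simplify inside:  g((j ⊗ g(l, c)) ⊗ (c ⊗ l) ⊗ b ⊗ g(c, c), g(j ⊗ l ⊗ b, g(c, j) ⊗ b ⊗ j ⊗ g(j, j)))  →  g(b ⊗ c ⊗ g(c, c) ⊗ g(l, c) ⊗ j ⊗ l, g(b ⊗ j ⊗ l, b ⊗ g(c, j) ⊗ g(j, j) ⊗ j))
Order the arguments:  b ⊗ c ⊗ g(b ⊗ c ⊗ g(c, c) ⊗ g(l, c) ⊗ j ⊗ l, g(b ⊗ j ⊗ l, b ⊗ g(c, j) ⊗ g(j, j) ⊗ j)) ⊗ g(b ⊗ c ⊗ j ⊗ l, g(c ⊗ l, b ⊗ c)) ⊗ g(g(g(b, c), g(j, b)), g(b ⊗ l, c ⊗ l)) ⊗ j

Answer: b ⊗ c ⊗ g(b ⊗ c ⊗ g(c, c) ⊗ g(l, c) ⊗ j ⊗ l, g(b ⊗ j ⊗ l, b ⊗ g(c, j) ⊗ g(j, j) ⊗ j)) ⊗ g(b ⊗ c ⊗ j ⊗ l, g(c ⊗ l, b ⊗ c)) ⊗ g(g(g(b, c), g(j, b)), g(b ⊗ l, c ⊗ l)) ⊗ j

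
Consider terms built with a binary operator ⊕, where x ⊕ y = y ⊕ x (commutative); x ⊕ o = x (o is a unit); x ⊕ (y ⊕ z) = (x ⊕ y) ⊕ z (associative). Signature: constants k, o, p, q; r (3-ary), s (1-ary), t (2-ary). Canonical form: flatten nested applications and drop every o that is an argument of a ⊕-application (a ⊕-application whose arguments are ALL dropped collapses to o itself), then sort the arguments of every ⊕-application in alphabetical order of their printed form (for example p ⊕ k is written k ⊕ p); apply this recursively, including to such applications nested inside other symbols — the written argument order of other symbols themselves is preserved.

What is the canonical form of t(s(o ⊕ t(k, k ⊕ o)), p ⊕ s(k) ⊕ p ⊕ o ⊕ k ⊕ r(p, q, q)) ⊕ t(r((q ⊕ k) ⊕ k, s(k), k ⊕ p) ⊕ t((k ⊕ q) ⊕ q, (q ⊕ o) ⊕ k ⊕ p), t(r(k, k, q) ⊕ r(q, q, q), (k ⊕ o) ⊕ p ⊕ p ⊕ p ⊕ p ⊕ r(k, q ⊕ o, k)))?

Inside:  t(s(o ⊕ t(k, k ⊕ o)), p ⊕ s(k) ⊕ p ⊕ o ⊕ k ⊕ r(p, q, q))  →  t(s(t(k, k)), k ⊕ p ⊕ p ⊕ r(p, q, q) ⊕ s(k))
Inside:  t(r((q ⊕ k) ⊕ k, s(k), k ⊕ p) ⊕ t((k ⊕ q) ⊕ q, (q ⊕ o) ⊕ k ⊕ p), t(r(k, k, q) ⊕ r(q, q, q), (k ⊕ o) ⊕ p ⊕ p ⊕ p ⊕ p ⊕ r(k, q ⊕ o, k)))  →  t(r(k ⊕ k ⊕ q, s(k), k ⊕ p) ⊕ t(k ⊕ q ⊕ q, k ⊕ p ⊕ q), t(r(k, k, q) ⊕ r(q, q, q), k ⊕ p ⊕ p ⊕ p ⊕ p ⊕ r(k, q, k)))
Sort arguments:  t(r(k ⊕ k ⊕ q, s(k), k ⊕ p) ⊕ t(k ⊕ q ⊕ q, k ⊕ p ⊕ q), t(r(k, k, q) ⊕ r(q, q, q), k ⊕ p ⊕ p ⊕ p ⊕ p ⊕ r(k, q, k))) ⊕ t(s(t(k, k)), k ⊕ p ⊕ p ⊕ r(p, q, q) ⊕ s(k))

Answer: t(r(k ⊕ k ⊕ q, s(k), k ⊕ p) ⊕ t(k ⊕ q ⊕ q, k ⊕ p ⊕ q), t(r(k, k, q) ⊕ r(q, q, q), k ⊕ p ⊕ p ⊕ p ⊕ p ⊕ r(k, q, k))) ⊕ t(s(t(k, k)), k ⊕ p ⊕ p ⊕ r(p, q, q) ⊕ s(k))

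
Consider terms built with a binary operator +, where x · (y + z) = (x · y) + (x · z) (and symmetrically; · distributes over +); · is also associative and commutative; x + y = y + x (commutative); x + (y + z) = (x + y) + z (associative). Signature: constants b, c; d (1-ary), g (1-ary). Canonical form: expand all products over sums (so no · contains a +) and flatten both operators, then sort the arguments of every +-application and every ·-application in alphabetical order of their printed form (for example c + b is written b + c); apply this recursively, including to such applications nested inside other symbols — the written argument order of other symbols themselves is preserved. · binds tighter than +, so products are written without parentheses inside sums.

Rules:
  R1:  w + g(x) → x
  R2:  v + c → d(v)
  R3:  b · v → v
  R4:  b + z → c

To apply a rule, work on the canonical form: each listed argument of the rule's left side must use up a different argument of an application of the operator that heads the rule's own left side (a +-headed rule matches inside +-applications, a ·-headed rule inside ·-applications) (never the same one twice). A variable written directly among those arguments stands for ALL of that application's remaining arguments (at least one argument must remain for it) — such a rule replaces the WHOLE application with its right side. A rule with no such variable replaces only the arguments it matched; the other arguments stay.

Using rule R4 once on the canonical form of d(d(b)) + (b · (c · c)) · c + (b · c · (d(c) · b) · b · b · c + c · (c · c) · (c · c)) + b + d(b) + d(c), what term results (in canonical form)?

Canonical form:  b + b · b · b · b · c · c · d(c) + b · c · c · c + c · c · c · c · c + d(b) + d(c) + d(d(b))
Match R4:  consume b;  z := b · b · b · b · c · c · d(c) + b · c · c · c + c · c · c · c · c + d(b) + d(c) + d(d(b))
The extension variable absorbs all remaining arguments, so the whole application is rewritten.
Giving:  c

Answer: c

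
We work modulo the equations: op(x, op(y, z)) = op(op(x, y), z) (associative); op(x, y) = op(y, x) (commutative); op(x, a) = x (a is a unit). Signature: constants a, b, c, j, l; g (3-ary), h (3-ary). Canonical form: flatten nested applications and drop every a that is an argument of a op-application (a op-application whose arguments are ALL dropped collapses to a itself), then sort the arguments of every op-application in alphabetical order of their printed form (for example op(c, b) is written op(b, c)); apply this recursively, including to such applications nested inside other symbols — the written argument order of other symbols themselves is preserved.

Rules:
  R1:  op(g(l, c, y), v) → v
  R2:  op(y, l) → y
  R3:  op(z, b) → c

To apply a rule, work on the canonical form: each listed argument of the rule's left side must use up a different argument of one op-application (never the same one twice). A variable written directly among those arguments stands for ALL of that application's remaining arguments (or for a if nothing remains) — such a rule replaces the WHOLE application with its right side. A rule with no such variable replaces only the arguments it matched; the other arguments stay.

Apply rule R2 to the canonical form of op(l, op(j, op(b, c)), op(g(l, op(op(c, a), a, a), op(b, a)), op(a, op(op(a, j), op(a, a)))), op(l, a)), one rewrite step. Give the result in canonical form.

Canonical form:  op(b, c, g(l, c, b), j, j, l, l)
R2 matches:  uses l;  y := op(b, c, g(l, c, b), j, j, l)
Every leftover argument binds to the variable; the entire application is replaced.
Result:  op(b, c, g(l, c, b), j, j, l)

Answer: op(b, c, g(l, c, b), j, j, l)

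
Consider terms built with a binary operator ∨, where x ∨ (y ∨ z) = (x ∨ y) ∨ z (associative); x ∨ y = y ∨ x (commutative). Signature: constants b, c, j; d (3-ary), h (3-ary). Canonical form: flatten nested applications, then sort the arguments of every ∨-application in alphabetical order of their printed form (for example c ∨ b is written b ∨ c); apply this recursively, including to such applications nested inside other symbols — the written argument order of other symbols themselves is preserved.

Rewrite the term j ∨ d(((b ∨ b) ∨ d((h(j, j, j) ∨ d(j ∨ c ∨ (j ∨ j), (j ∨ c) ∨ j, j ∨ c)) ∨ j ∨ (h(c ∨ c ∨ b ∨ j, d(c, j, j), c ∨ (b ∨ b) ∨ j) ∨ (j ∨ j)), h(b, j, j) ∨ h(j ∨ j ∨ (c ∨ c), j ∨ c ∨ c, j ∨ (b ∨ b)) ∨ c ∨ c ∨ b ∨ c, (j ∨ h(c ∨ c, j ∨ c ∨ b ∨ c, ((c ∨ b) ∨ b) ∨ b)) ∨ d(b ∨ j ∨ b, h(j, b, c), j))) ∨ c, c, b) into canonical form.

Inside:  d(((b ∨ b) ∨ d((h(j, j, j) ∨ d(j ∨ c ∨ (j ∨ j), (j ∨ c) ∨ j, j ∨ c)) ∨ j ∨ (h(c ∨ c ∨ b ∨ j, d(c, j, j), c ∨ (b ∨ b) ∨ j) ∨ (j ∨ j)), h(b, j, j) ∨ h(j ∨ j ∨ (c ∨ c), j ∨ c ∨ c, j ∨ (b ∨ b)) ∨ c ∨ c ∨ b ∨ c, (j ∨ h(c ∨ c, j ∨ c ∨ b ∨ c, ((c ∨ b) ∨ b) ∨ b)) ∨ d(b ∨ j ∨ b, h(j, b, c), j))) ∨ c, c, b)  →  d(b ∨ b ∨ c ∨ d(d(c ∨ j ∨ j ∨ j, c ∨ j ∨ j, c ∨ j) ∨ h(b ∨ c ∨ c ∨ j, d(c, j, j), b ∨ b ∨ c ∨ j) ∨ h(j, j, j) ∨ j ∨ j ∨ j, b ∨ c ∨ c ∨ c ∨ h(b, j, j) ∨ h(c ∨ c ∨ j ∨ j, c ∨ c ∨ j, b ∨ b ∨ j), d(b ∨ b ∨ j, h(j, b, c), j) ∨ h(c ∨ c, b ∨ c ∨ c ∨ j, b ∨ b ∨ b ∨ c) ∨ j), c, b)
Sort:  d(b ∨ b ∨ c ∨ d(d(c ∨ j ∨ j ∨ j, c ∨ j ∨ j, c ∨ j) ∨ h(b ∨ c ∨ c ∨ j, d(c, j, j), b ∨ b ∨ c ∨ j) ∨ h(j, j, j) ∨ j ∨ j ∨ j, b ∨ c ∨ c ∨ c ∨ h(b, j, j) ∨ h(c ∨ c ∨ j ∨ j, c ∨ c ∨ j, b ∨ b ∨ j), d(b ∨ b ∨ j, h(j, b, c), j) ∨ h(c ∨ c, b ∨ c ∨ c ∨ j, b ∨ b ∨ b ∨ c) ∨ j), c, b) ∨ j

Answer: d(b ∨ b ∨ c ∨ d(d(c ∨ j ∨ j ∨ j, c ∨ j ∨ j, c ∨ j) ∨ h(b ∨ c ∨ c ∨ j, d(c, j, j), b ∨ b ∨ c ∨ j) ∨ h(j, j, j) ∨ j ∨ j ∨ j, b ∨ c ∨ c ∨ c ∨ h(b, j, j) ∨ h(c ∨ c ∨ j ∨ j, c ∨ c ∨ j, b ∨ b ∨ j), d(b ∨ b ∨ j, h(j, b, c), j) ∨ h(c ∨ c, b ∨ c ∨ c ∨ j, b ∨ b ∨ b ∨ c) ∨ j), c, b) ∨ j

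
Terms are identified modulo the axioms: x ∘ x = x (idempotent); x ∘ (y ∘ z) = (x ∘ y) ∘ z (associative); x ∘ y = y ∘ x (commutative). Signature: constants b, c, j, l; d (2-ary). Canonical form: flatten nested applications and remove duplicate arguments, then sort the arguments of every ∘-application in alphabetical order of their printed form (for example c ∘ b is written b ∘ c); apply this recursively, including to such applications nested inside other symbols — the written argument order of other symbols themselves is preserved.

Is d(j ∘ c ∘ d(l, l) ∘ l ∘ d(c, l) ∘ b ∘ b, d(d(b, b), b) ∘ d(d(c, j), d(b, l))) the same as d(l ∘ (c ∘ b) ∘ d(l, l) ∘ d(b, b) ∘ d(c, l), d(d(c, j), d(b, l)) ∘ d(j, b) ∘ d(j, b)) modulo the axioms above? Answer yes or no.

Left:  d(j ∘ c ∘ d(l, l) ∘ l ∘ d(c, l) ∘ b ∘ b, d(d(b, b), b) ∘ d(d(c, j), d(b, l)))
  Focus inside:  j ∘ c ∘ d(l, l) ∘ l ∘ d(c, l) ∘ b ∘ b
  Deduplicate:  drop duplicate b
  Sort arguments:  b ∘ c ∘ d(c, l) ∘ d(l, l) ∘ j ∘ l
  Put back:  d(b ∘ c ∘ d(c, l) ∘ d(l, l) ∘ j ∘ l, d(d(b, b), b) ∘ d(d(c, j), d(b, l)))
Right:  d(l ∘ (c ∘ b) ∘ d(l, l) ∘ d(b, b) ∘ d(c, l), d(d(c, j), d(b, l)) ∘ d(j, b) ∘ d(j, b))
  Work inside:  d(d(c, j), d(b, l)) ∘ d(j, b) ∘ d(j, b)
  Deduplicate:  drop duplicate d(j, b)
  Order the arguments:  d(d(c, j), d(b, l)) ∘ d(j, b)
  Rebuild:  d(b ∘ c ∘ d(b, b) ∘ d(c, l) ∘ d(l, l) ∘ l, d(d(c, j), d(b, l)) ∘ d(j, b))

Answer: no — d(b ∘ c ∘ d(c, l) ∘ d(l, l) ∘ j ∘ l, d(d(b, b), b) ∘ d(d(c, j), d(b, l))) vs d(b ∘ c ∘ d(b, b) ∘ d(c, l) ∘ d(l, l) ∘ l, d(d(c, j), d(b, l)) ∘ d(j, b))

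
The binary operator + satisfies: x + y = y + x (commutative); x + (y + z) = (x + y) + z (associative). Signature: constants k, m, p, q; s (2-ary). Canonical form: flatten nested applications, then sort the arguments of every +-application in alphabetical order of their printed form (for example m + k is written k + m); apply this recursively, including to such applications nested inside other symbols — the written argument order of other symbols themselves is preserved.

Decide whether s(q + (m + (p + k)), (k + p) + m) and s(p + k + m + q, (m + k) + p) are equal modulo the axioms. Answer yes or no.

Answer: yes — both canonical forms are s(k + m + p + q, k + m + p)

Derivation:
Left:  s(q + (m + (p + k)), (k + p) + m)
  Work inside:  q + (m + (p + k))
  Flatten:  q + m + p + k
  Sort:  k + m + p + q
  Reassemble:  s(k + m + p + q, k + m + p)
Right:  s(p + k + m + q, (m + k) + p)
  Work inside:  (m + k) + p
  Flatten:  m + k + p
  Order the arguments:  k + m + p
  Rebuild:  s(k + m + p + q, k + m + p)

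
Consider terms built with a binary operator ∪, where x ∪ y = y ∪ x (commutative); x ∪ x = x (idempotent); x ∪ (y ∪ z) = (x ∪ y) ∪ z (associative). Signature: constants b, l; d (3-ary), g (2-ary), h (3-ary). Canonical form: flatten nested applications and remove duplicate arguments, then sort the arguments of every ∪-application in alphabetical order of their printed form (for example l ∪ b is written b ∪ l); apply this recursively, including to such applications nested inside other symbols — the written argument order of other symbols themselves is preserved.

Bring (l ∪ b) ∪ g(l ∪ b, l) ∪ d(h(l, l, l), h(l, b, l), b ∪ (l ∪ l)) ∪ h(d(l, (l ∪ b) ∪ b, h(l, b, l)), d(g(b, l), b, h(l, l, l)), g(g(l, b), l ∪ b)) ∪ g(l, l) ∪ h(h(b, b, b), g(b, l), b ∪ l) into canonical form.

Un-nest:  l ∪ b ∪ g(l ∪ b, l) ∪ d(h(l, l, l), h(l, b, l), b ∪ (l ∪ l)) ∪ h(d(l, (l ∪ b) ∪ b, h(l, b, l)), d(g(b, l), b, h(l, l, l)), g(g(l, b), l ∪ b)) ∪ g(l, l) ∪ h(h(b, b, b), g(b, l), b ∪ l)
Inside:  g(l ∪ b, l)  →  g(b ∪ l, l)
Canonicalize subterm:  d(h(l, l, l), h(l, b, l), b ∪ (l ∪ l))  →  d(h(l, l, l), h(l, b, l), b ∪ l)
Canonicalize subterm:  h(d(l, (l ∪ b) ∪ b, h(l, b, l)), d(g(b, l), b, h(l, l, l)), g(g(l, b), l ∪ b))  →  h(d(l, b ∪ l, h(l, b, l)), d(g(b, l), b, h(l, l, l)), g(g(l, b), b ∪ l))
Order the arguments:  b ∪ d(h(l, l, l), h(l, b, l), b ∪ l) ∪ g(b ∪ l, l) ∪ g(l, l) ∪ h(d(l, b ∪ l, h(l, b, l)), d(g(b, l), b, h(l, l, l)), g(g(l, b), b ∪ l)) ∪ h(h(b, b, b), g(b, l), b ∪ l) ∪ l

Answer: b ∪ d(h(l, l, l), h(l, b, l), b ∪ l) ∪ g(b ∪ l, l) ∪ g(l, l) ∪ h(d(l, b ∪ l, h(l, b, l)), d(g(b, l), b, h(l, l, l)), g(g(l, b), b ∪ l)) ∪ h(h(b, b, b), g(b, l), b ∪ l) ∪ l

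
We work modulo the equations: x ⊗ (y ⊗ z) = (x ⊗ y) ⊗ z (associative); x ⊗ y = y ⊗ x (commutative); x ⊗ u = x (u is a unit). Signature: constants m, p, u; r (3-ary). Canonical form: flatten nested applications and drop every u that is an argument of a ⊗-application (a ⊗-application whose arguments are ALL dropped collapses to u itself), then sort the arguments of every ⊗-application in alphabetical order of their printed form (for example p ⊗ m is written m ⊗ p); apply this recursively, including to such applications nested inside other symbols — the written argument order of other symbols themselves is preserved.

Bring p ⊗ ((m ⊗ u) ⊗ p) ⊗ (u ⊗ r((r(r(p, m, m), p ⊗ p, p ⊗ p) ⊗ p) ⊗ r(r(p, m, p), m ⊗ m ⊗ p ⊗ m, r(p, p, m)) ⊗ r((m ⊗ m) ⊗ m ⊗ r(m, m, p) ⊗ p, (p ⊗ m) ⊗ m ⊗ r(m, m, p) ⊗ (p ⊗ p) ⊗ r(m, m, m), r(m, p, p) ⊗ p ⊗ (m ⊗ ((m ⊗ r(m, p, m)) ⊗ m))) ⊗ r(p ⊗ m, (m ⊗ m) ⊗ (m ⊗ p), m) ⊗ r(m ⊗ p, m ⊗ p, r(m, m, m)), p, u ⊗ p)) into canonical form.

Answer: m ⊗ p ⊗ p ⊗ r(p ⊗ r(m ⊗ m ⊗ m ⊗ p ⊗ r(m, m, p), m ⊗ m ⊗ p ⊗ p ⊗ p ⊗ r(m, m, m) ⊗ r(m, m, p), m ⊗ m ⊗ m ⊗ p ⊗ r(m, p, m) ⊗ r(m, p, p)) ⊗ r(m ⊗ p, m ⊗ m ⊗ m ⊗ p, m) ⊗ r(m ⊗ p, m ⊗ p, r(m, m, m)) ⊗ r(r(p, m, m), p ⊗ p, p ⊗ p) ⊗ r(r(p, m, p), m ⊗ m ⊗ m ⊗ p, r(p, p, m)), p, p)

Derivation:
Merge nested applications:  p ⊗ m ⊗ u ⊗ p ⊗ u ⊗ r((r(r(p, m, m), p ⊗ p, p ⊗ p) ⊗ p) ⊗ r(r(p, m, p), m ⊗ m ⊗ p ⊗ m, r(p, p, m)) ⊗ r((m ⊗ m) ⊗ m ⊗ r(m, m, p) ⊗ p, (p ⊗ m) ⊗ m ⊗ r(m, m, p) ⊗ (p ⊗ p) ⊗ r(m, m, m), r(m, p, p) ⊗ p ⊗ (m ⊗ ((m ⊗ r(m, p, m)) ⊗ m))) ⊗ r(p ⊗ m, (m ⊗ m) ⊗ (m ⊗ p), m) ⊗ r(m ⊗ p, m ⊗ p, r(m, m, m)), p, u ⊗ p)
Inside:  r((r(r(p, m, m), p ⊗ p, p ⊗ p) ⊗ p) ⊗ r(r(p, m, p), m ⊗ m ⊗ p ⊗ m, r(p, p, m)) ⊗ r((m ⊗ m) ⊗ m ⊗ r(m, m, p) ⊗ p, (p ⊗ m) ⊗ m ⊗ r(m, m, p) ⊗ (p ⊗ p) ⊗ r(m, m, m), r(m, p, p) ⊗ p ⊗ (m ⊗ ((m ⊗ r(m, p, m)) ⊗ m))) ⊗ r(p ⊗ m, (m ⊗ m) ⊗ (m ⊗ p), m) ⊗ r(m ⊗ p, m ⊗ p, r(m, m, m)), p, u ⊗ p)  →  r(p ⊗ r(m ⊗ m ⊗ m ⊗ p ⊗ r(m, m, p), m ⊗ m ⊗ p ⊗ p ⊗ p ⊗ r(m, m, m) ⊗ r(m, m, p), m ⊗ m ⊗ m ⊗ p ⊗ r(m, p, m) ⊗ r(m, p, p)) ⊗ r(m ⊗ p, m ⊗ m ⊗ m ⊗ p, m) ⊗ r(m ⊗ p, m ⊗ p, r(m, m, m)) ⊗ r(r(p, m, m), p ⊗ p, p ⊗ p) ⊗ r(r(p, m, p), m ⊗ m ⊗ m ⊗ p, r(p, p, m)), p, p)
Units out:  drop u (×2)
Sort:  m ⊗ p ⊗ p ⊗ r(p ⊗ r(m ⊗ m ⊗ m ⊗ p ⊗ r(m, m, p), m ⊗ m ⊗ p ⊗ p ⊗ p ⊗ r(m, m, m) ⊗ r(m, m, p), m ⊗ m ⊗ m ⊗ p ⊗ r(m, p, m) ⊗ r(m, p, p)) ⊗ r(m ⊗ p, m ⊗ m ⊗ m ⊗ p, m) ⊗ r(m ⊗ p, m ⊗ p, r(m, m, m)) ⊗ r(r(p, m, m), p ⊗ p, p ⊗ p) ⊗ r(r(p, m, p), m ⊗ m ⊗ m ⊗ p, r(p, p, m)), p, p)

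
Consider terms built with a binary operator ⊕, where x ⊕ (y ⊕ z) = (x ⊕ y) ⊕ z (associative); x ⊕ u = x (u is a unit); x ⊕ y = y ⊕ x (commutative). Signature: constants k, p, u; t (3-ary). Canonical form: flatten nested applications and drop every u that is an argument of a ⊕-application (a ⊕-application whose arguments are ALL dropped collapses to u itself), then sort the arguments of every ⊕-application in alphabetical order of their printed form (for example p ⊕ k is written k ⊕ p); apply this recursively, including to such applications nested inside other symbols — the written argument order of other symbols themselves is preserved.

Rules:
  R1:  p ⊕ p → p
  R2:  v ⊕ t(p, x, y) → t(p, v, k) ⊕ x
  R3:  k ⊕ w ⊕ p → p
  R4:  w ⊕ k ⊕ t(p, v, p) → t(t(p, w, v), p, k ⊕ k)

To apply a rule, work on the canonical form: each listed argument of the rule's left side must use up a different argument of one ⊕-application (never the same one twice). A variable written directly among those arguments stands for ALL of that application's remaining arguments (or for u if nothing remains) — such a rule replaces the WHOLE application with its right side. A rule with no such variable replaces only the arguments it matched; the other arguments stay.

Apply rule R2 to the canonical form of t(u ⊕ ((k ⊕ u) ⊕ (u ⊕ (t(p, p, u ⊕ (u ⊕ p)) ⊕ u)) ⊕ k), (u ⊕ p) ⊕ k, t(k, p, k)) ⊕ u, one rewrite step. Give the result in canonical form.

Canonical form:  t(k ⊕ k ⊕ t(p, p, p), k ⊕ p, t(k, p, k))
Apply R2:  consuming t(p, p, p);  v := k ⊕ k, x := p, y := p
The extension variable absorbs all remaining arguments, so the whole application is rewritten.
Giving:  t(p ⊕ t(p, k ⊕ k, k), k ⊕ p, t(k, p, k))

Answer: t(p ⊕ t(p, k ⊕ k, k), k ⊕ p, t(k, p, k))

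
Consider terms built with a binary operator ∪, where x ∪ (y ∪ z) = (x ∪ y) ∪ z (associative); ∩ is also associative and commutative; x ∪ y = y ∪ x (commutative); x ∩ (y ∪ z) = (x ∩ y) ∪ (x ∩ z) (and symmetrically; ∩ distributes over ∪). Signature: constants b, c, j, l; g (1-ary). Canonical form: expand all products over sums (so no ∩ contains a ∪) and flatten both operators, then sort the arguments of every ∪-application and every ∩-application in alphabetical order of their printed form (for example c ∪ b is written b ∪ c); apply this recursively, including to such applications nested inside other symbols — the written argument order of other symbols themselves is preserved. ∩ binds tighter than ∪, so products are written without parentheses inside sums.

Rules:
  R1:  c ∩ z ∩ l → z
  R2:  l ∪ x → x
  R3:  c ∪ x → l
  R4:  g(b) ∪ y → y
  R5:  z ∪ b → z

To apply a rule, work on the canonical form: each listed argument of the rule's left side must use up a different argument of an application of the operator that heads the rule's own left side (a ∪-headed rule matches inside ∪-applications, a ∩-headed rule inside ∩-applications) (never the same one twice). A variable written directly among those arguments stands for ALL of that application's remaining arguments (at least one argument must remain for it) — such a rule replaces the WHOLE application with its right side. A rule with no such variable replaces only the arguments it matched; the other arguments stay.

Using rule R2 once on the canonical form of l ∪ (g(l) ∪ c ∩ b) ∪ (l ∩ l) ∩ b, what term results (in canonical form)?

Canonical form:  b ∩ c ∪ b ∩ l ∩ l ∪ g(l) ∪ l
Apply R2:  consuming l;  x := b ∩ c ∪ b ∩ l ∩ l ∪ g(l)
Every leftover argument binds to the variable; the entire application is replaced.
Result:  b ∩ c ∪ b ∩ l ∩ l ∪ g(l)

Answer: b ∩ c ∪ b ∩ l ∩ l ∪ g(l)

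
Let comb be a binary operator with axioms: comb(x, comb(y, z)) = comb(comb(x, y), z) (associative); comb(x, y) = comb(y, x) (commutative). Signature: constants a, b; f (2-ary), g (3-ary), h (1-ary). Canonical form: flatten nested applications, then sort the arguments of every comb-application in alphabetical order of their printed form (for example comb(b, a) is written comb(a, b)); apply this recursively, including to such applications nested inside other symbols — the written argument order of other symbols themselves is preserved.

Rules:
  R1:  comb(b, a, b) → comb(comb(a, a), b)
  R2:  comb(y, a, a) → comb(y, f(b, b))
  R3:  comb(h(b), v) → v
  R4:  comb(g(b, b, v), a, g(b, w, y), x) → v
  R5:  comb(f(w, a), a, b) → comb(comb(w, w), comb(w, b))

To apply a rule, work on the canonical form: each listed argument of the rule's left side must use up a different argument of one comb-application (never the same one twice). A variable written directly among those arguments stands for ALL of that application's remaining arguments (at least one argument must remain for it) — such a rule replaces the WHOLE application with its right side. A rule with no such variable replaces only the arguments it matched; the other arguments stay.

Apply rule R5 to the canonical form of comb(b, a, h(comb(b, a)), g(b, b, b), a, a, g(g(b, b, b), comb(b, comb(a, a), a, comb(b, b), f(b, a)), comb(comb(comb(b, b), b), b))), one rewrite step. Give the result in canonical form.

Answer: comb(a, a, a, b, g(b, b, b), g(g(b, b, b), comb(a, a, b, b, b, b, b, b), comb(b, b, b, b)), h(comb(a, b)))

Derivation:
Canonical form:  comb(a, a, a, b, g(b, b, b), g(g(b, b, b), comb(a, a, a, b, b, b, f(b, a)), comb(b, b, b, b)), h(comb(a, b)))
R5 matches:  uses a, b, f(b, a);  w := b
New term:  comb(a, a, a, b, g(b, b, b), g(g(b, b, b), comb(a, a, b, b, b, b, b, b), comb(b, b, b, b)), h(comb(a, b)))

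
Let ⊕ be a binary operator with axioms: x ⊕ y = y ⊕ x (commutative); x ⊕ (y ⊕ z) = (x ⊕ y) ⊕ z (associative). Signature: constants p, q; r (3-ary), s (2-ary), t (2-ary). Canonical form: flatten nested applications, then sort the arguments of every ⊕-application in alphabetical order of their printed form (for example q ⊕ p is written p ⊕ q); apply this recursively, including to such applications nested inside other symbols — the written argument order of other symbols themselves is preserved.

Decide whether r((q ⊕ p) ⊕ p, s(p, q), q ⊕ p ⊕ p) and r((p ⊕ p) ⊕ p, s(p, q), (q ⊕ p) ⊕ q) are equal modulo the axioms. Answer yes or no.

Answer: no — r(p ⊕ p ⊕ q, s(p, q), p ⊕ p ⊕ q) vs r(p ⊕ p ⊕ p, s(p, q), p ⊕ q ⊕ q)

Derivation:
Left:  r((q ⊕ p) ⊕ p, s(p, q), q ⊕ p ⊕ p)
  Focus inside:  (q ⊕ p) ⊕ p
  Flatten:  q ⊕ p ⊕ p
  Sort:  p ⊕ p ⊕ q
  Rebuild:  r(p ⊕ p ⊕ q, s(p, q), p ⊕ p ⊕ q)
Right:  r((p ⊕ p) ⊕ p, s(p, q), (q ⊕ p) ⊕ q)
  Focus inside:  (q ⊕ p) ⊕ q
  Merge nested applications:  q ⊕ p ⊕ q
  Sort:  p ⊕ q ⊕ q
  Rebuild:  r(p ⊕ p ⊕ p, s(p, q), p ⊕ q ⊕ q)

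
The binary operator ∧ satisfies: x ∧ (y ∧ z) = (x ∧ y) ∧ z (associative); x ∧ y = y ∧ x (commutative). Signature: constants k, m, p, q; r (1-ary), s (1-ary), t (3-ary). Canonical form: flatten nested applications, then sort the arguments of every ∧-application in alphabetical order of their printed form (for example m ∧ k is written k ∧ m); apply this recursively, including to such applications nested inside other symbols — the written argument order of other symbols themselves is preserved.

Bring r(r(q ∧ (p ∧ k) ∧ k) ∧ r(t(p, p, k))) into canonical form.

Answer: r(r(k ∧ k ∧ p ∧ q) ∧ r(t(p, p, k)))

Derivation:
Focus inside:  r(q ∧ (p ∧ k) ∧ k) ∧ r(t(p, p, k))
Canonicalize subterm:  r(q ∧ (p ∧ k) ∧ k)  →  r(k ∧ k ∧ p ∧ q)
Order the arguments:  r(k ∧ k ∧ p ∧ q) ∧ r(t(p, p, k))
Rebuild:  r(r(k ∧ k ∧ p ∧ q) ∧ r(t(p, p, k)))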